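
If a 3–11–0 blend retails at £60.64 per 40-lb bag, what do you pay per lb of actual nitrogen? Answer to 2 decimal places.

N in bag = 40 × 3% = 1.2 lb.
Cost per lb N = £60.64 / 1.2 = £50.5333.

£50.53 per lb N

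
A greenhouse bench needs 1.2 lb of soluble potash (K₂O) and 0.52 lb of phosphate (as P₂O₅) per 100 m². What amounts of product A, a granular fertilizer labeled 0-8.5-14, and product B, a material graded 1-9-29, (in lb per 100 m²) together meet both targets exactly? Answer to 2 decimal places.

With a, b = lb per 100 m² of product A and product B:
K₂O: 0.14·a + 0.29·b = 1.2
P₂O₅: 0.085·a + 0.09·b = 0.52
Eliminate b: (row1) − 0.29/0.09·(row2) → -0.133889·a = -0.475556, so a = 3.55187.
Then b = (0.52 − 0.085·3.55187) / 0.09 = 2.42324.

3.55 lb product A, 2.42 lb product B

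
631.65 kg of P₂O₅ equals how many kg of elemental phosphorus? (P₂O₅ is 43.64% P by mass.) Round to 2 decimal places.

P = 631.65 × 0.4364 = 275.652 kg.

275.65 kg P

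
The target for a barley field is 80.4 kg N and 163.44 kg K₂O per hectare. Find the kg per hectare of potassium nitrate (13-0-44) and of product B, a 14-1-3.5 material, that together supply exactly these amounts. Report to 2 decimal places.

351.75 kg potassium nitrate, 247.66 kg product B

Per-hectare balance (a = potassium nitrate, b = product B):
N: 0.13·a + 0.14·b = 80.4
K₂O: 0.44·a + 0.035·b = 163.44
From row1: a = (80.4 − 0.14·b) / 0.13.
Into row2: 0.44·(80.4 − 0.14·b)/0.13 + 0.035·b = 163.44 → b = 247.656, a = 351.7546.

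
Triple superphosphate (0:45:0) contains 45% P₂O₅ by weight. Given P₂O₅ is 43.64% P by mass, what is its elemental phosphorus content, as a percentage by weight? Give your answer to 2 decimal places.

19.64% P

%P = 45 × 0.4364 = 19.638%.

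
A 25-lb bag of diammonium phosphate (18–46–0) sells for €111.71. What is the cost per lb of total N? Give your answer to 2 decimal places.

€24.82 per lb N

N in bag = 25 × 18% = 4.5 lb.
Cost per lb N = €111.71 / 4.5 = €24.8244.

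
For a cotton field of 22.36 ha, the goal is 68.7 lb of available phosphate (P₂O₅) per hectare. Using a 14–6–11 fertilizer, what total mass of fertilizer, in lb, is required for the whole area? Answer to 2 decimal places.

Product per hectare = 68.7 / 6% = 1145 lb.
Total product = 1145 × 22.36 = 25602.2 lb.

25602.20 lb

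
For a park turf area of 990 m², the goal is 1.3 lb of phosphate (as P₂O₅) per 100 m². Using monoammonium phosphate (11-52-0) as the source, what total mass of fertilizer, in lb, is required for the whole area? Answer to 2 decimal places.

Product per 100 m² = 1.3 / 52% = 2.5 lb.
Total product = 2.5 × 990 / 100 = 24.75 lb.

24.75 lb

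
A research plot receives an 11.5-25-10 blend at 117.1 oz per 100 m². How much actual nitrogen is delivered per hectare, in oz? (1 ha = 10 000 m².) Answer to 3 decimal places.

1346.650 oz N per hectare

nitrogen per 100 m² = 117.1 × 11.5% = 13.4665 oz.
Convert to per hectare: 13.4665 × 100 = 1346.65 oz.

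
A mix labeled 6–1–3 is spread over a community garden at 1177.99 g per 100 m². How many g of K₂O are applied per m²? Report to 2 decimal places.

0.35 g K₂O per sq m

K₂O per 100 m² = 1177.99 × 3% = 35.3397 g.
Convert to per m²: 35.3397 × 0.01 = 0.353397 g.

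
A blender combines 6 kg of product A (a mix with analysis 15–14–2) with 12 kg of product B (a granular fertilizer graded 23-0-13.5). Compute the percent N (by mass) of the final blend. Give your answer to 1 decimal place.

20.3% N

Total mass = 6 + 12 = 18 kg.
N mass = 15%×6 + 23%×12 = 3.66 kg.
% N = 3.66 / 18 = 20.3333%.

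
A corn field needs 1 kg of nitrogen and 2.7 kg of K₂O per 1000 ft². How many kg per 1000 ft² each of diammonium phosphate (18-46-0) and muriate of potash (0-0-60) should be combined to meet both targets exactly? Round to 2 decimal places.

5.56 kg diammonium phosphate, 4.50 kg muriate of potash

Let a = kg of diammonium phosphate, b = kg of muriate of potash (per 1000 ft²).
N: 0.18·a + 0·b = 1
K₂O: 0·a + 0.6·b = 2.7
Solving simultaneously: a = 5.55556, b = 4.5.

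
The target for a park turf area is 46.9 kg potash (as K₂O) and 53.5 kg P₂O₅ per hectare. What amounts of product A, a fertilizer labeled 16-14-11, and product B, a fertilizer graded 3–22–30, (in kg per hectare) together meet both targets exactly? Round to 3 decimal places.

322.022 kg product A, 38.258 kg product B

Let a = kg of product A, b = kg of product B (per hectare).
K₂O: 0.11·a + 0.3·b = 46.9
P₂O₅: 0.14·a + 0.22·b = 53.5
From row1: a = (46.9 − 0.3·b) / 0.11.
Into row2: 0.14·(46.9 − 0.3·b)/0.11 + 0.22·b = 53.5 → b = 38.2584, a = 322.02247.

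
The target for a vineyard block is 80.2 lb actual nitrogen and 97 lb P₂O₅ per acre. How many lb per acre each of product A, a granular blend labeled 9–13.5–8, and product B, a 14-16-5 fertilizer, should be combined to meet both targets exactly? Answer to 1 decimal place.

Per-acre balance (a = product A, b = product B):
N: 0.09·a + 0.14·b = 80.2
P₂O₅: 0.135·a + 0.16·b = 97
Eliminate a: (row1) − 0.09/0.135·(row2) → 0.0333333·b = 15.5333, so b = 466.
Back-substitute: a = (80.2 − 0.14·466) / 0.09 = 166.222.

166.2 lb product A, 466.0 lb product B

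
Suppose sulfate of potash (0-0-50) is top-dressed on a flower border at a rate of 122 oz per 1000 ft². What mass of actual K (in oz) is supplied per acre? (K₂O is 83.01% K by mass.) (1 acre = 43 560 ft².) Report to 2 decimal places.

2205.71 oz K per acre

K₂O per 1000 ft² = 122 × 50% = 61 oz.
Elemental K = 61 × 0.8301 = 50.6361 oz per 1000 ft².
Convert to per acre: 50.6361 × 43.56 = 2205.709 oz.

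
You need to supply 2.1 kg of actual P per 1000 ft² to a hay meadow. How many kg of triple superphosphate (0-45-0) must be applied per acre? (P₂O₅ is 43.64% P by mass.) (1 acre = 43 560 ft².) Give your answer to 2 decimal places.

465.81 kg of product per acre

As P₂O₅: 2.1 / 0.4364 = 4.8121 kg per 1000 ft².
Product per 1000 ft² = 4.8121 / 45% = 10.6936 kg.
Convert to per acre: 10.6936 × 43.56 = 465.811 kg.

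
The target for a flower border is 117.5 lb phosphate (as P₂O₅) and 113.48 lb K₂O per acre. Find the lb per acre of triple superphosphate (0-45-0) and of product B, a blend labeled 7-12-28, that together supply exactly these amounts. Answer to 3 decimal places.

153.035 lb triple superphosphate, 405.286 lb product B

Let a = lb of triple superphosphate, b = lb of product B (per acre).
P₂O₅: 0.45·a + 0.12·b = 117.5
K₂O: 0·a + 0.28·b = 113.48
Solving simultaneously: a = 153.0349, b = 405.2857.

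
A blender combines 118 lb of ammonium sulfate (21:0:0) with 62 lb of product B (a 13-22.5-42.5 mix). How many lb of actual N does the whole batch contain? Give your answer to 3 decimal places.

N mass = 21%×118 + 13%×62 = 32.84 lb.

32.840 lb N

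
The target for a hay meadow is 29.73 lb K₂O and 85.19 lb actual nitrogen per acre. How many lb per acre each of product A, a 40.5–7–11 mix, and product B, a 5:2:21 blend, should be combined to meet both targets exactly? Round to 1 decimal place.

Per-acre balance (a = product A, b = product B):
K₂O: 0.11·a + 0.21·b = 29.73
N: 0.405·a + 0.05·b = 85.19
Eliminate b: (row1) − 0.21/0.05·(row2) → -1.591·a = -328.068, so a = 206.202.
Then b = (85.19 − 0.405·206.202) / 0.05 = 33.5607.

206.2 lb product A, 33.6 lb product B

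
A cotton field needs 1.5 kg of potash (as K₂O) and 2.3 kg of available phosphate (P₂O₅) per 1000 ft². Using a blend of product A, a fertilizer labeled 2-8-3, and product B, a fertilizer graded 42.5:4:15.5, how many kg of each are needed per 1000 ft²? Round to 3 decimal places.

26.473 kg product A, 4.554 kg product B

Per-1000 ft² balance (a = product A, b = product B):
K₂O: 0.03·a + 0.155·b = 1.5
P₂O₅: 0.08·a + 0.04·b = 2.3
Eliminate b: (row1) − 0.155/0.04·(row2) → -0.28·a = -7.4125, so a = 26.4732.
Then b = (2.3 − 0.08·26.4732) / 0.04 = 4.55357.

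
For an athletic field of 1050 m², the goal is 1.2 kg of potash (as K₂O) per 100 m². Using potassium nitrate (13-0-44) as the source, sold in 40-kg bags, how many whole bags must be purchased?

Product per 100 m² = 1.2 / 44% = 2.72727 kg.
Total product = 2.72727 × 1050 / 100 = 28.6364 kg.
Bags = ⌈28.6364 / 40⌉ = 1.

1 bags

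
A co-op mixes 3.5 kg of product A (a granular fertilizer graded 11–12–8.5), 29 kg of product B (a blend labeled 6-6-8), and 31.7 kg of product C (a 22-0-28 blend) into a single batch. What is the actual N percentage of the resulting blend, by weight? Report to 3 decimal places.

14.173% N

Total mass = 3.5 + 29 + 31.7 = 64.2 kg.
N mass = 11%×3.5 + 6%×29 + 22%×31.7 = 9.099 kg.
% N = 9.099 / 64.2 = 14.1729%.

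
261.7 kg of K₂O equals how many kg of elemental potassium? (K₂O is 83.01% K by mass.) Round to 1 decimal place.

217.2 kg K

K = 261.7 × 0.8301 = 217.237 kg.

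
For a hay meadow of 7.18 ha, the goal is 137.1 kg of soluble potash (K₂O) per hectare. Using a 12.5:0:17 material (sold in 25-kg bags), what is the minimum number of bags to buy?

Product per hectare = 137.1 / 17% = 806.471 kg.
Total product = 806.471 × 7.18 = 5790.46 kg.
Bags = ⌈5790.46 / 25⌉ = 232.

232 bags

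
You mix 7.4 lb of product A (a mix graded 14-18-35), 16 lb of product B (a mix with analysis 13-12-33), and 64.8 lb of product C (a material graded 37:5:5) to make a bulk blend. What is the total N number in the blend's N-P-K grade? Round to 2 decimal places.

30.72% N

Total mass = 7.4 + 16 + 64.8 = 88.2 lb.
N mass = 14%×7.4 + 13%×16 + 37%×64.8 = 27.092 lb.
% N = 27.092 / 88.2 = 30.7166%.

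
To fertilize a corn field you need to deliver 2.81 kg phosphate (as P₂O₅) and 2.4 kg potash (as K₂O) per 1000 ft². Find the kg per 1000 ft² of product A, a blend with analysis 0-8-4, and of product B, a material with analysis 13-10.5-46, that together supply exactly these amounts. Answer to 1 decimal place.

31.9 kg product A, 2.4 kg product B

With a, b = kg per 1000 ft² of product A and product B:
P₂O₅: 0.08·a + 0.105·b = 2.81
K₂O: 0.04·a + 0.46·b = 2.4
From row1: a = (2.81 − 0.105·b) / 0.08.
Into row2: 0.04·(2.81 − 0.105·b)/0.08 + 0.46·b = 2.4 → b = 2.44172, a = 31.9202.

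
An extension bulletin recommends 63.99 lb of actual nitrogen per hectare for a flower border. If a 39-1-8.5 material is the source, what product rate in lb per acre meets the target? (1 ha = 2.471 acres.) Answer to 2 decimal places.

Product per hectare = 63.99 / 39% = 164.077 lb.
Convert to per acre: 164.077 × 0.404694 = 66.401 lb.

66.40 lb of product per acre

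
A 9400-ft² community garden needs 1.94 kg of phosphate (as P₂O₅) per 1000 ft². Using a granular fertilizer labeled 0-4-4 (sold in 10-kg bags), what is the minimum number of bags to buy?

Product per 1000 ft² = 1.94 / 4% = 48.5 kg.
Total product = 48.5 × 9400 / 1000 = 455.9 kg.
Bags = ⌈455.9 / 10⌉ = 46.

46 bags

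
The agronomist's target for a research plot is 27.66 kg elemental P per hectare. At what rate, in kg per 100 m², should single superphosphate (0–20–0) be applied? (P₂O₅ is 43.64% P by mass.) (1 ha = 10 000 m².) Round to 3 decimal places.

3.169 kg of product per hundred sq m

As P₂O₅: 27.66 / 0.4364 = 63.3822 kg per hectare.
Product per hectare = 63.3822 / 20% = 316.911 kg.
Convert to per 100 m²: 316.911 × 0.01 = 3.16911 kg.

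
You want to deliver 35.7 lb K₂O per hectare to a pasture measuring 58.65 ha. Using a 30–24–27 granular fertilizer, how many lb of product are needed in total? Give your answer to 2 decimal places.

7754.83 lb

Product per hectare = 35.7 / 27% = 132.222 lb.
Total product = 132.222 × 58.65 = 7754.833 lb.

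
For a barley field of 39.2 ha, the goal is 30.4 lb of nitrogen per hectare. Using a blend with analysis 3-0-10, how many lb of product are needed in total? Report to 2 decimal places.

39722.67 lb

Product per hectare = 30.4 / 3% = 1013.33 lb.
Total product = 1013.33 × 39.2 = 39722.667 lb.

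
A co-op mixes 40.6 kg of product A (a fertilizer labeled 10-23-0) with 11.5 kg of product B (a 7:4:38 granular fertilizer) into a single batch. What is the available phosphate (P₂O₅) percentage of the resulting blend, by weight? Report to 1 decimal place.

18.8% P₂O₅

Total mass = 40.6 + 11.5 = 52.1 kg.
P₂O₅ mass = 23%×40.6 + 4%×11.5 = 9.798 kg.
% P₂O₅ = 9.798 / 52.1 = 18.8061%.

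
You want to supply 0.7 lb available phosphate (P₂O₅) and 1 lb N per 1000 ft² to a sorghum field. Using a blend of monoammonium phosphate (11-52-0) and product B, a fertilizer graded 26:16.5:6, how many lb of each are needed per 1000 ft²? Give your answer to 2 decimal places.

With a, b = lb per 1000 ft² of monoammonium phosphate and product B:
P₂O₅: 0.52·a + 0.165·b = 0.7
N: 0.11·a + 0.26·b = 1
Eliminate a: (row1) − 0.52/0.11·(row2) → -1.06409·b = -4.02727, so b = 3.78471.
Back-substitute: a = (0.7 − 0.165·3.78471) / 0.52 = 0.145237.

0.15 lb monoammonium phosphate, 3.78 lb product B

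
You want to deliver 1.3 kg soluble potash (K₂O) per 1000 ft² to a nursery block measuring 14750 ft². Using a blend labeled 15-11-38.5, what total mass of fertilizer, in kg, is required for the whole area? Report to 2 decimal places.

49.81 kg

Product per 1000 ft² = 1.3 / 38.5% = 3.37662 kg.
Total product = 3.37662 × 14750 / 1000 = 49.8052 kg.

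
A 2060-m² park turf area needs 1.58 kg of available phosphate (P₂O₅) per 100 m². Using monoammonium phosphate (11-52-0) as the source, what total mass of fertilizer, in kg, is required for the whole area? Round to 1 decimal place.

62.6 kg

Product per 100 m² = 1.58 / 52% = 3.03846 kg.
Total product = 3.03846 × 2060 / 100 = 62.5923 kg.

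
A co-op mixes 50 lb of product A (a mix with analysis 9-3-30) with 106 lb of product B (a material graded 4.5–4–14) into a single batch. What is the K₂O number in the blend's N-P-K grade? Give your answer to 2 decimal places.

19.13% K₂O

Total mass = 50 + 106 = 156 lb.
K₂O mass = 30%×50 + 14%×106 = 29.84 lb.
% K₂O = 29.84 / 156 = 19.1282%.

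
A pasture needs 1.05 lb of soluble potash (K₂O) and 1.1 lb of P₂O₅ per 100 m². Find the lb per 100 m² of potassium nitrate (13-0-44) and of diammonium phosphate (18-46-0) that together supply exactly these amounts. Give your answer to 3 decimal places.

Let a = lb of potassium nitrate, b = lb of diammonium phosphate (per 100 m²).
K₂O: 0.44·a + 0·b = 1.05
P₂O₅: 0·a + 0.46·b = 1.1
Solving simultaneously: a = 2.38636, b = 2.3913.

2.386 lb potassium nitrate, 2.391 lb diammonium phosphate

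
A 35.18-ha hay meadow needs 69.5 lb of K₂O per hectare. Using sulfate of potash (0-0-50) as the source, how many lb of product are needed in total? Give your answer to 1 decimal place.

Product per hectare = 69.5 / 50% = 139 lb.
Total product = 139 × 35.18 = 4890.02 lb.

4890.0 lb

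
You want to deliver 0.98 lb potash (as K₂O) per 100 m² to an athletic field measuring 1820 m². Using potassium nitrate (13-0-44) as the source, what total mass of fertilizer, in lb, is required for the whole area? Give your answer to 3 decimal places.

40.536 lb

Product per 100 m² = 0.98 / 44% = 2.22727 lb.
Total product = 2.22727 × 1820 / 100 = 40.5364 lb.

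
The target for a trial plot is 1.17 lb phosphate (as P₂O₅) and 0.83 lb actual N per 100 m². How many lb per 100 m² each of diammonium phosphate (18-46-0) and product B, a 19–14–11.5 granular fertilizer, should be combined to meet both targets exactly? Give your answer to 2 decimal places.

1.71 lb diammonium phosphate, 2.75 lb product B

Let a = lb of diammonium phosphate, b = lb of product B (per 100 m²).
P₂O₅: 0.46·a + 0.14·b = 1.17
N: 0.18·a + 0.19·b = 0.83
Eliminate a: (row1) − 0.46/0.18·(row2) → -0.345556·b = -0.951111, so b = 2.75241.
Back-substitute: a = (1.17 − 0.14·2.75241) / 0.46 = 1.70579.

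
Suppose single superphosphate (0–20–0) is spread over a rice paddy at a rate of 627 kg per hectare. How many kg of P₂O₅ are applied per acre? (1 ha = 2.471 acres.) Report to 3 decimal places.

P₂O₅ per hectare = 627 × 20% = 125.4 kg.
Convert to per acre: 125.4 × 0.404694 = 50.7487 kg.

50.749 kg P₂O₅ per acre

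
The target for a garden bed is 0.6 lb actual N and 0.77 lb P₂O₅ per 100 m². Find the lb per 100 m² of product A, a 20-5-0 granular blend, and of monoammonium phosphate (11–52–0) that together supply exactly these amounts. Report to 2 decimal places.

2.31 lb product A, 1.26 lb monoammonium phosphate

Let a = lb of product A, b = lb of monoammonium phosphate (per 100 m²).
N: 0.2·a + 0.11·b = 0.6
P₂O₅: 0.05·a + 0.52·b = 0.77
From row1: a = (0.6 − 0.11·b) / 0.2.
Into row2: 0.05·(0.6 − 0.11·b)/0.2 + 0.52·b = 0.77 → b = 1.25888, a = 2.30761.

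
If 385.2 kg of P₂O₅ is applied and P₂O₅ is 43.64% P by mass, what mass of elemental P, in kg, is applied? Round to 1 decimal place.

P = 385.2 × 0.4364 = 168.101 kg.

168.1 kg P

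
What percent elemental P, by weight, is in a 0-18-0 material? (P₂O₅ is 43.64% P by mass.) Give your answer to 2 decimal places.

7.86% P

%P = 18 × 0.4364 = 7.8552%.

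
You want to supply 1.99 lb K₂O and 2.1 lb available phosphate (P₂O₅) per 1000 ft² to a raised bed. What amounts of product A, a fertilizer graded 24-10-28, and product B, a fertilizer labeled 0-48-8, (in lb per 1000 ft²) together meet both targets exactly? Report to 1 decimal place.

6.2 lb product A, 3.1 lb product B

Let a = lb of product A, b = lb of product B (per 1000 ft²).
K₂O: 0.28·a + 0.08·b = 1.99
P₂O₅: 0.1·a + 0.48·b = 2.1
Eliminate a: (row1) − 0.28/0.1·(row2) → -1.264·b = -3.89, so b = 3.07753.
Back-substitute: a = (1.99 − 0.08·3.07753) / 0.28 = 6.22785.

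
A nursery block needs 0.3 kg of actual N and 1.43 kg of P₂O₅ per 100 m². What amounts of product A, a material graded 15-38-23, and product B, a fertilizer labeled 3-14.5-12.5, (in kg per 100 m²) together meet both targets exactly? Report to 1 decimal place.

Per-100 m² balance (a = product A, b = product B):
N: 0.15·a + 0.03·b = 0.3
P₂O₅: 0.38·a + 0.145·b = 1.43
Solving simultaneously: a = 0.057971, b = 9.71014.

0.1 kg product A, 9.7 kg product B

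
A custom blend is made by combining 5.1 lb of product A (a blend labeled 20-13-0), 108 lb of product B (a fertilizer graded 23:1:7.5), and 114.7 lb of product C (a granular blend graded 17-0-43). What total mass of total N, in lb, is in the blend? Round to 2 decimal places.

N mass = 20%×5.1 + 23%×108 + 17%×114.7 = 45.359 lb.

45.36 lb N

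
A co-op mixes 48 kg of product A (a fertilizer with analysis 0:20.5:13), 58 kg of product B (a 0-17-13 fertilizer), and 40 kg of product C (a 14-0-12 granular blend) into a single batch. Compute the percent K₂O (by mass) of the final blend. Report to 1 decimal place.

Total mass = 48 + 58 + 40 = 146 kg.
K₂O mass = 13%×48 + 13%×58 + 12%×40 = 18.58 kg.
% K₂O = 18.58 / 146 = 12.726%.

12.7% K₂O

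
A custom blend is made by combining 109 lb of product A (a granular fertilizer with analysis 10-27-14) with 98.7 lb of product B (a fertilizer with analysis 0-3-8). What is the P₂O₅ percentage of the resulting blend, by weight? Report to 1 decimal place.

15.6% P₂O₅

Total mass = 109 + 98.7 = 207.7 lb.
P₂O₅ mass = 27%×109 + 3%×98.7 = 32.391 lb.
% P₂O₅ = 32.391 / 207.7 = 15.5951%.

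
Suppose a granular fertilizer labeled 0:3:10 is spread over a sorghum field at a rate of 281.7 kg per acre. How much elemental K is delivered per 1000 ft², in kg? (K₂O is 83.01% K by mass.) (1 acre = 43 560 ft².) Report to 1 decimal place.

0.5 kg K per thousand sq ft

K₂O per acre = 281.7 × 10% = 28.17 kg.
Elemental K = 28.17 × 0.8301 = 23.3839 kg per acre.
Convert to per 1000 ft²: 23.3839 × 0.0229568 = 0.536821 kg.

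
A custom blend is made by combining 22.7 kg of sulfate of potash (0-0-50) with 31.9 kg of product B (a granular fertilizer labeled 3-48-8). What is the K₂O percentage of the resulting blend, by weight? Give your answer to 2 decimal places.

25.46% K₂O

Total mass = 22.7 + 31.9 = 54.6 kg.
K₂O mass = 50%×22.7 + 8%×31.9 = 13.902 kg.
% K₂O = 13.902 / 54.6 = 25.4615%.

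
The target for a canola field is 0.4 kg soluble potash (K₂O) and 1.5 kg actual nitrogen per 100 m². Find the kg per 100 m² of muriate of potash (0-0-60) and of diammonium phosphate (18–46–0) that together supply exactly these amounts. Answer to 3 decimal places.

0.667 kg muriate of potash, 8.333 kg diammonium phosphate

Per-100 m² balance (a = muriate of potash, b = diammonium phosphate):
K₂O: 0.6·a + 0·b = 0.4
N: 0·a + 0.18·b = 1.5
Solving simultaneously: a = 0.666667, b = 8.33333.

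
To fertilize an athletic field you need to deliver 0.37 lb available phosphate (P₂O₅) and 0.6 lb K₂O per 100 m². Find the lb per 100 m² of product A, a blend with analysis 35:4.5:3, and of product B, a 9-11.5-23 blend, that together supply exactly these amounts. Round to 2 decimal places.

2.33 lb product A, 2.30 lb product B

Per-100 m² balance (a = product A, b = product B):
P₂O₅: 0.045·a + 0.115·b = 0.37
K₂O: 0.03·a + 0.23·b = 0.6
From row1: a = (0.37 − 0.115·b) / 0.045.
Into row2: 0.03·(0.37 − 0.115·b)/0.045 + 0.23·b = 0.6 → b = 2.30435, a = 2.33333.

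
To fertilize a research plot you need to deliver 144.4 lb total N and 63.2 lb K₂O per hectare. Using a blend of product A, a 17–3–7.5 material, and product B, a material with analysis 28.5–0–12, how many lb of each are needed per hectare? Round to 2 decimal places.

Let a = lb of product A, b = lb of product B (per hectare).
N: 0.17·a + 0.285·b = 144.4
K₂O: 0.075·a + 0.12·b = 63.2
From row1: a = (144.4 − 0.285·b) / 0.17.
Into row2: 0.075·(144.4 − 0.285·b)/0.17 + 0.12·b = 63.2 → b = 88.2051, a = 701.538.

701.54 lb product A, 88.21 lb product B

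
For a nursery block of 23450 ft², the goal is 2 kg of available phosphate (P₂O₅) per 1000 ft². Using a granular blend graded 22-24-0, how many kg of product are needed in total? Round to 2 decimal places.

195.42 kg

Product per 1000 ft² = 2 / 24% = 8.33333 kg.
Total product = 8.33333 × 23450 / 1000 = 195.417 kg.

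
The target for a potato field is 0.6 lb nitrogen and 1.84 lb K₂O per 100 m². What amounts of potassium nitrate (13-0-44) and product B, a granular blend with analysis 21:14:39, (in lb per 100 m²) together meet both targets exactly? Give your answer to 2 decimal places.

3.65 lb potassium nitrate, 0.59 lb product B

Per-100 m² balance (a = potassium nitrate, b = product B):
N: 0.13·a + 0.21·b = 0.6
K₂O: 0.44·a + 0.39·b = 1.84
Eliminate b: (row1) − 0.21/0.39·(row2) → -0.106923·a = -0.390769, so a = 3.65468.
Then b = (1.84 − 0.44·3.65468) / 0.39 = 0.594724.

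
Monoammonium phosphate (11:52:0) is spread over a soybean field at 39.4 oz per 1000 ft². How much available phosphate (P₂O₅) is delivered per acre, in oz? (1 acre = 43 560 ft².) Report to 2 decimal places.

892.46 oz P₂O₅ per acre

P₂O₅ per 1000 ft² = 39.4 × 52% = 20.488 oz.
Convert to per acre: 20.488 × 43.56 = 892.457 oz.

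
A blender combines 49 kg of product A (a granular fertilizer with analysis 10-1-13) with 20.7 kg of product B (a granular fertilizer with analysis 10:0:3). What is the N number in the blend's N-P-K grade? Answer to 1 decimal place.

10.0% N

Total mass = 49 + 20.7 = 69.7 kg.
N mass = 10%×49 + 10%×20.7 = 6.97 kg.
% N = 6.97 / 69.7 = 10%.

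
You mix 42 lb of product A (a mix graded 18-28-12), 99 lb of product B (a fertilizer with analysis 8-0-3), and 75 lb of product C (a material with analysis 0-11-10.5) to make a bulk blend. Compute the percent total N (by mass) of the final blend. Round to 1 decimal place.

7.2% N

Total mass = 42 + 99 + 75 = 216 lb.
N mass = 18%×42 + 8%×99 + 0%×75 = 15.48 lb.
% N = 15.48 / 216 = 7.16667%.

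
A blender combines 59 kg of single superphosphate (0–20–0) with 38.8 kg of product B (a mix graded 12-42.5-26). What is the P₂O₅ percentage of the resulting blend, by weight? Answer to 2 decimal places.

Total mass = 59 + 38.8 = 97.8 kg.
P₂O₅ mass = 20%×59 + 42.5%×38.8 = 28.29 kg.
% P₂O₅ = 28.29 / 97.8 = 28.9264%.

28.93% P₂O₅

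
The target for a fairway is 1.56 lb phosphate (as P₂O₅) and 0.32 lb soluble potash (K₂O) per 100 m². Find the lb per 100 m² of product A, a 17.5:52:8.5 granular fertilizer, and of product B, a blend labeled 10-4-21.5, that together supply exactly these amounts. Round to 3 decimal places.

2.976 lb product A, 0.312 lb product B

Let a = lb of product A, b = lb of product B (per 100 m²).
P₂O₅: 0.52·a + 0.04·b = 1.56
K₂O: 0.085·a + 0.215·b = 0.32
From row1: a = (1.56 − 0.04·b) / 0.52.
Into row2: 0.085·(1.56 − 0.04·b)/0.52 + 0.215·b = 0.32 → b = 0.311808, a = 2.97601.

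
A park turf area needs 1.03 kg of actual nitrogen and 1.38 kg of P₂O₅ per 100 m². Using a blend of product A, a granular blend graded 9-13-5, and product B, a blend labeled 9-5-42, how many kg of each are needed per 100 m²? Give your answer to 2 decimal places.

Per-100 m² balance (a = product A, b = product B):
N: 0.09·a + 0.09·b = 1.03
P₂O₅: 0.13·a + 0.05·b = 1.38
Eliminate b: (row1) − 0.09/0.05·(row2) → -0.144·a = -1.454, so a = 10.0972.
Then b = (1.38 − 0.13·10.0972) / 0.05 = 1.34722.

10.10 kg product A, 1.35 kg product B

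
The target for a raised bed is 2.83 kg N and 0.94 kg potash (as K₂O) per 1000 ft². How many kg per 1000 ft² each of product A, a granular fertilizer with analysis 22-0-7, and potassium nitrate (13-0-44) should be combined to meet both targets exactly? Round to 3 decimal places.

With a, b = kg per 1000 ft² of product A and potassium nitrate:
N: 0.22·a + 0.13·b = 2.83
K₂O: 0.07·a + 0.44·b = 0.94
From row1: a = (2.83 − 0.13·b) / 0.22.
Into row2: 0.07·(2.83 − 0.13·b)/0.22 + 0.44·b = 0.94 → b = 0.0992018, a = 12.80502.

12.805 kg product A, 0.099 kg potassium nitrate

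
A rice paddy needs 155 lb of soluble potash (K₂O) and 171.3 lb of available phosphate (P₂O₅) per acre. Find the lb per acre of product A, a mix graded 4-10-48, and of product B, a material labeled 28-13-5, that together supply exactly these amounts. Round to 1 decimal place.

201.8 lb product A, 1162.4 lb product B

With a, b = lb per acre of product A and product B:
K₂O: 0.48·a + 0.05·b = 155
P₂O₅: 0.1·a + 0.13·b = 171.3
Eliminate b: (row1) − 0.05/0.13·(row2) → 0.441538·a = 89.1154, so a = 201.829.
Then b = (171.3 − 0.1·201.829) / 0.13 = 1162.44.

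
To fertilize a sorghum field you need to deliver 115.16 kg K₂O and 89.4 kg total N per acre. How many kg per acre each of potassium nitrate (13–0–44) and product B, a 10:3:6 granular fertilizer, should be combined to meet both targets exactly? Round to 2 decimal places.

Let a = kg of potassium nitrate, b = kg of product B (per acre).
K₂O: 0.44·a + 0.06·b = 115.16
N: 0.13·a + 0.1·b = 89.4
Solving simultaneously: a = 169.9448, b = 673.072.

169.94 kg potassium nitrate, 673.07 kg product B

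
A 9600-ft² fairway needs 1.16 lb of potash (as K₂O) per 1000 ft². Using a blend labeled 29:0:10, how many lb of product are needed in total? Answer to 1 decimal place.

Product per 1000 ft² = 1.16 / 10% = 11.6 lb.
Total product = 11.6 × 9600 / 1000 = 111.36 lb.

111.4 lb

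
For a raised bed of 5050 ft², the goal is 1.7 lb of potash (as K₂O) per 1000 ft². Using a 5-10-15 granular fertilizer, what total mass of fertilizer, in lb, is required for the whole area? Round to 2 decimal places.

57.23 lb

Product per 1000 ft² = 1.7 / 15% = 11.3333 lb.
Total product = 11.3333 × 5050 / 1000 = 57.2333 lb.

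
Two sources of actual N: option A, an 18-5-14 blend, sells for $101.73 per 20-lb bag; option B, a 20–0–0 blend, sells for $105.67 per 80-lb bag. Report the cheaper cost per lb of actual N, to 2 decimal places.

$6.60 per lb N (option B)

option A: N per bag = 20 × 18% = 3.6 lb; cost = 101.73 / 3.6 = $28.2583/lb N.
option B: N per bag = 80 × 20% = 16 lb; cost = 105.67 / 16 = $6.6044/lb N.
option B is cheaper.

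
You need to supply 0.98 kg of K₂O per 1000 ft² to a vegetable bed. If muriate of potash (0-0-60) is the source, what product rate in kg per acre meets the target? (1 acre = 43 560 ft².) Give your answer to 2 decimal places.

71.15 kg of product per acre

Product per 1000 ft² = 0.98 / 60% = 1.63333 kg.
Convert to per acre: 1.63333 × 43.56 = 71.148 kg.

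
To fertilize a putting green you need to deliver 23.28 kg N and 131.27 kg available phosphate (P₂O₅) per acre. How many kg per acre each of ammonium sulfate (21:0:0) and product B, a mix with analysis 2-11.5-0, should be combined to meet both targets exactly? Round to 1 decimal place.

Per-acre balance (a = ammonium sulfate, b = product B):
N: 0.21·a + 0.02·b = 23.28
P₂O₅: 0·a + 0.115·b = 131.27
Solving simultaneously: a = 2.14493, b = 1141.48.

2.1 kg ammonium sulfate, 1141.5 kg product B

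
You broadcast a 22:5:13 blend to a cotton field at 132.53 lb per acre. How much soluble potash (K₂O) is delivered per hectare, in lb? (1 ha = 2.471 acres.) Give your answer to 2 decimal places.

42.57 lb K₂O per hectare

K₂O per acre = 132.53 × 13% = 17.2289 lb.
Convert to per hectare: 17.2289 × 2.471 = 42.5726 lb.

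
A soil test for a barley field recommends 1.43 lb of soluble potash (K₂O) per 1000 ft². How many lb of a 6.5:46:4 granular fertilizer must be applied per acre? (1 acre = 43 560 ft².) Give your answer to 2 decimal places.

1557.27 lb of product per acre

Product per 1000 ft² = 1.43 / 4% = 35.75 lb.
Convert to per acre: 35.75 × 43.56 = 1557.27 lb.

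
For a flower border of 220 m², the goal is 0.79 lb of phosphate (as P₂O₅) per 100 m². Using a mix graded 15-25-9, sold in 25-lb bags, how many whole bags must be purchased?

1 bags

Product per 100 m² = 0.79 / 25% = 3.16 lb.
Total product = 3.16 × 220 / 100 = 6.952 lb.
Bags = ⌈6.952 / 25⌉ = 1.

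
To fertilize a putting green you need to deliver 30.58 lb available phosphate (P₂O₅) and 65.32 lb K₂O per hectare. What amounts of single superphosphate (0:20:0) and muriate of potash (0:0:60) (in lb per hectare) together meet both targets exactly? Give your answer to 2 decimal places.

152.90 lb single superphosphate, 108.87 lb muriate of potash

Per-hectare balance (a = single superphosphate, b = muriate of potash):
P₂O₅: 0.2·a + 0·b = 30.58
K₂O: 0·a + 0.6·b = 65.32
Solving simultaneously: a = 152.9, b = 108.867.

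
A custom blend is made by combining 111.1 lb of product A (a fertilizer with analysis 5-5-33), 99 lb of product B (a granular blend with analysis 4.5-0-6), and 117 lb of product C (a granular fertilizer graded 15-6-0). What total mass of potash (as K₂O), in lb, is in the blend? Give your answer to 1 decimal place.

42.6 lb K₂O

K₂O mass = 33%×111.1 + 6%×99 + 0%×117 = 42.603 lb.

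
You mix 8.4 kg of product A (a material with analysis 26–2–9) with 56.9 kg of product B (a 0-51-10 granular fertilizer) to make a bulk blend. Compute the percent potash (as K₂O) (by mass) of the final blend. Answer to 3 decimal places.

9.871% K₂O

Total mass = 8.4 + 56.9 = 65.3 kg.
K₂O mass = 9%×8.4 + 10%×56.9 = 6.446 kg.
% K₂O = 6.446 / 65.3 = 9.87136%.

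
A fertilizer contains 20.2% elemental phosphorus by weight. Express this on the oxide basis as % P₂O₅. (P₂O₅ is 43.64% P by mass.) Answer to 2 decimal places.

%P₂O₅ = 20.2 / 0.4364 = 46.2878%.

46.29% P₂O₅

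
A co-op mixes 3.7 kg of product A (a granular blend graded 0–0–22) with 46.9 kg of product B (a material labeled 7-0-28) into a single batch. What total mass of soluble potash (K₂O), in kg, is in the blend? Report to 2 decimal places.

K₂O mass = 22%×3.7 + 28%×46.9 = 13.946 kg.

13.95 kg K₂O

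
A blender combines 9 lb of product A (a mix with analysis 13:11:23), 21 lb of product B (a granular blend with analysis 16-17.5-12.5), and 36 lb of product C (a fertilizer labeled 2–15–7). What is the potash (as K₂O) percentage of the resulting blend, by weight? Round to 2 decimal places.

Total mass = 9 + 21 + 36 = 66 lb.
K₂O mass = 23%×9 + 12.5%×21 + 7%×36 = 7.215 lb.
% K₂O = 7.215 / 66 = 10.9318%.

10.93% K₂O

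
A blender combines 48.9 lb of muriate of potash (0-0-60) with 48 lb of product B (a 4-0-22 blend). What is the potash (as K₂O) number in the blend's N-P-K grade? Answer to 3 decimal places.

41.176% K₂O

Total mass = 48.9 + 48 = 96.9 lb.
K₂O mass = 60%×48.9 + 22%×48 = 39.9 lb.
% K₂O = 39.9 / 96.9 = 41.17647%.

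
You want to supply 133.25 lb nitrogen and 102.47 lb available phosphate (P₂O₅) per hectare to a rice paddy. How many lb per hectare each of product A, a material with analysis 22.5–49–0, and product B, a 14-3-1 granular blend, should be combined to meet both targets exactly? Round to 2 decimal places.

Per-hectare balance (a = product A, b = product B):
N: 0.225·a + 0.14·b = 133.25
P₂O₅: 0.49·a + 0.03·b = 102.47
Eliminate a: (row1) − 0.225/0.49·(row2) → 0.126224·b = 86.1974, so b = 682.8901.
Back-substitute: a = (133.25 − 0.14·682.8901) / 0.225 = 167.313.

167.31 lb product A, 682.89 lb product B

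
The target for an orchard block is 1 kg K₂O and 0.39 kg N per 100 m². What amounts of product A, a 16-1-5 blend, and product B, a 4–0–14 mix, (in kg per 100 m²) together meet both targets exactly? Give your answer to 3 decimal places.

0.716 kg product A, 6.887 kg product B

Let a = kg of product A, b = kg of product B (per 100 m²).
K₂O: 0.05·a + 0.14·b = 1
N: 0.16·a + 0.04·b = 0.39
Solving simultaneously: a = 0.715686, b = 6.88725.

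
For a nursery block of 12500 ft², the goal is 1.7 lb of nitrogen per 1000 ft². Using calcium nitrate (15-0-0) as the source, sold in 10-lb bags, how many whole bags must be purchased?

15 bags

Product per 1000 ft² = 1.7 / 15% = 11.3333 lb.
Total product = 11.3333 × 12500 / 1000 = 141.667 lb.
Bags = ⌈141.667 / 10⌉ = 15.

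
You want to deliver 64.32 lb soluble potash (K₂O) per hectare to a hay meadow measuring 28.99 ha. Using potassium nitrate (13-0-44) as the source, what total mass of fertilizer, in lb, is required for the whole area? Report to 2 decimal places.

Product per hectare = 64.32 / 44% = 146.182 lb.
Total product = 146.182 × 28.99 = 4237.811 lb.

4237.81 lb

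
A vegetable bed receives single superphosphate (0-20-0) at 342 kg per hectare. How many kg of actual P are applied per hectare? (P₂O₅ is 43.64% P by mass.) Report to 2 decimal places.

P₂O₅ per hectare = 342 × 20% = 68.4 kg.
Elemental P = 68.4 × 0.4364 = 29.8498 kg per hectare.

29.85 kg P per hectare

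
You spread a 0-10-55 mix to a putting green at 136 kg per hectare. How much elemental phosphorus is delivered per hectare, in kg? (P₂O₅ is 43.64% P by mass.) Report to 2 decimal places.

5.94 kg P per hectare

P₂O₅ per hectare = 136 × 10% = 13.6 kg.
Elemental P = 13.6 × 0.4364 = 5.93504 kg per hectare.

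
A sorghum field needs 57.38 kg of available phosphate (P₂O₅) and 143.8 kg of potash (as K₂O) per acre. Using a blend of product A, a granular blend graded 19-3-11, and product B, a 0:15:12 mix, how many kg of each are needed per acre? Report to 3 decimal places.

With a, b = kg per acre of product A and product B:
P₂O₅: 0.03·a + 0.15·b = 57.38
K₂O: 0.11·a + 0.12·b = 143.8
Solving simultaneously: a = 1138.3256, b = 154.8682.

1138.326 kg product A, 154.868 kg product B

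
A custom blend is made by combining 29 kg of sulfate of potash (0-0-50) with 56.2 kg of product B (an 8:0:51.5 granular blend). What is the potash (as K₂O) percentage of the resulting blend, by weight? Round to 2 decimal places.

50.99% K₂O

Total mass = 29 + 56.2 = 85.2 kg.
K₂O mass = 50%×29 + 51.5%×56.2 = 43.443 kg.
% K₂O = 43.443 / 85.2 = 50.9894%.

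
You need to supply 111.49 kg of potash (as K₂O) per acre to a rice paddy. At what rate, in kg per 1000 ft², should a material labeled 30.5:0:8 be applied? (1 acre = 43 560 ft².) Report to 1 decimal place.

Product per acre = 111.49 / 8% = 1393.62 kg.
Convert to per 1000 ft²: 1393.62 × 0.0229568 = 31.9932 kg.

32.0 kg of product per thousand sq ft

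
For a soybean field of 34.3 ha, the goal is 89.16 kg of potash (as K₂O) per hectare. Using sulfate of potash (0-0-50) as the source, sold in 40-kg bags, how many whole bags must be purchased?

153 bags

Product per hectare = 89.16 / 50% = 178.32 kg.
Total product = 178.32 × 34.3 = 6116.38 kg.
Bags = ⌈6116.38 / 40⌉ = 153.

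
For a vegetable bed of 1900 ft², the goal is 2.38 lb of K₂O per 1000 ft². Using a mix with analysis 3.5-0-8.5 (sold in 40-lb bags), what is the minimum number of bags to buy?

2 bags

Product per 1000 ft² = 2.38 / 8.5% = 28 lb.
Total product = 28 × 1900 / 1000 = 53.2 lb.
Bags = ⌈53.2 / 40⌉ = 2.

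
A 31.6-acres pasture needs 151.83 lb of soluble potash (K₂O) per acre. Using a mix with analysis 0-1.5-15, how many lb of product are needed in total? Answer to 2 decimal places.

Product per acre = 151.83 / 15% = 1012.2 lb.
Total product = 1012.2 × 31.6 = 31985.52 lb.

31985.52 lb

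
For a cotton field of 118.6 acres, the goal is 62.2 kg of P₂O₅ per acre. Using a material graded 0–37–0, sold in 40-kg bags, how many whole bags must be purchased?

499 bags

Product per acre = 62.2 / 37% = 168.108 kg.
Total product = 168.108 × 118.6 = 19937.6 kg.
Bags = ⌈19937.6 / 40⌉ = 499.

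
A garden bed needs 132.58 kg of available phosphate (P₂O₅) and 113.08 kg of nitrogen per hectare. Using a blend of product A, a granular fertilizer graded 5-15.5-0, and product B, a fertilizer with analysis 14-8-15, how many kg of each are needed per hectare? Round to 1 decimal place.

537.6 kg product A, 615.7 kg product B

Let a = kg of product A, b = kg of product B (per hectare).
P₂O₅: 0.155·a + 0.08·b = 132.58
N: 0.05·a + 0.14·b = 113.08
From row1: a = (132.58 − 0.08·b) / 0.155.
Into row2: 0.05·(132.58 − 0.08·b)/0.155 + 0.14·b = 113.08 → b = 615.729, a = 537.559.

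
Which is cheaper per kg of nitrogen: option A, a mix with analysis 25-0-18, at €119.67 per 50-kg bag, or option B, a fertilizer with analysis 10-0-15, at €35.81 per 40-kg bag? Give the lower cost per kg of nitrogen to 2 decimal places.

option A: N per bag = 50 × 25% = 12.5 kg; cost = 119.67 / 12.5 = €9.5736/kg N.
option B: N per bag = 40 × 10% = 4 kg; cost = 35.81 / 4 = €8.9525/kg N.
option B is cheaper.

€8.95 per kg N (option B)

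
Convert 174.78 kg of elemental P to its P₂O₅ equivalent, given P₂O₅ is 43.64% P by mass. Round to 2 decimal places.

P₂O₅ = 174.78 / 0.4364 = 400.504 kg.

400.50 kg P₂O₅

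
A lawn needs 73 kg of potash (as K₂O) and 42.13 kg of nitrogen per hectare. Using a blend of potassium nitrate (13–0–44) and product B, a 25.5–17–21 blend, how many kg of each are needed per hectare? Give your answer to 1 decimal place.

Let a = kg of potassium nitrate, b = kg of product B (per hectare).
K₂O: 0.44·a + 0.21·b = 73
N: 0.13·a + 0.255·b = 42.13
Solving simultaneously: a = 115.049, b = 106.563.

115.0 kg potassium nitrate, 106.6 kg product B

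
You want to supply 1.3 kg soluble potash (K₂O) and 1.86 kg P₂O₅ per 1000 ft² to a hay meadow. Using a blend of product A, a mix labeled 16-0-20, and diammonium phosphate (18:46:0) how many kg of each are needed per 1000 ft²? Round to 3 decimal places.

6.500 kg product A, 4.043 kg diammonium phosphate

With a, b = kg per 1000 ft² of product A and diammonium phosphate:
K₂O: 0.2·a + 0·b = 1.3
P₂O₅: 0·a + 0.46·b = 1.86
Solving simultaneously: a = 6.5, b = 4.04348.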